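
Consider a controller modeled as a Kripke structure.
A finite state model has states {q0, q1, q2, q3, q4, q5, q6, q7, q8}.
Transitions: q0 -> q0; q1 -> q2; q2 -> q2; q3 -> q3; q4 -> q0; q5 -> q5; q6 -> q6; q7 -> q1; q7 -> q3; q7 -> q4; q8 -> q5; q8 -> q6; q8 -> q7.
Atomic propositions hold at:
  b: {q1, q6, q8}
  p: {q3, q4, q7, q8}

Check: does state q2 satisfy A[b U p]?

No

A[b U p]: least fixpoint, start Z0 = Sat(p) = {q3, q4, q7, q8}, add states in Sat(b) with every successor in Z. Already a fixed point.
Sat(A[b U p]) = {q3, q4, q7, q8}
q2 ∉ Sat(A[b U p]) = {q3, q4, q7, q8}, so the formula does not hold at q2.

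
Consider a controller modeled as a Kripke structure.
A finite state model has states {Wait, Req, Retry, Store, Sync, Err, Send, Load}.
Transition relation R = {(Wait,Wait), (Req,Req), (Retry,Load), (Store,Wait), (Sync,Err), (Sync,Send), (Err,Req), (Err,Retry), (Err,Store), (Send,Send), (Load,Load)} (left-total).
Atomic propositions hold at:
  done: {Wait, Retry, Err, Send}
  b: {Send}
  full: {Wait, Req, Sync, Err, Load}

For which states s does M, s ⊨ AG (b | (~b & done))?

Sat(~b) = {Wait, Req, Retry, Store, Sync, Err, Load}
Sat(~b & done) = {Wait, Retry, Err}
Sat(b | (~b & done)) = {Wait, Retry, Err, Send}
AG (b | (~b & done)): greatest fixpoint, start Z0 = {Wait, Retry, Err, Send}, keep only states in Sat with every successor in Z. Z1 = {Wait, Send}; fixed.
Sat(AG (b | (~b & done))) = {Wait, Send}

{Wait, Send}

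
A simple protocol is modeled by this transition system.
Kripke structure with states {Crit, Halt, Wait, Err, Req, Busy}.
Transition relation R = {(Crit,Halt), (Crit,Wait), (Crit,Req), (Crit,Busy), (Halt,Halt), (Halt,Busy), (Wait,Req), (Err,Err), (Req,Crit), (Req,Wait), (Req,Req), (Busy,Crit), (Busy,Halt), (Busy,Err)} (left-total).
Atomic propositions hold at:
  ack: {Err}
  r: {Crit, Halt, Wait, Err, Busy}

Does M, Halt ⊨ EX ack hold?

Sat(EX ack) = {s : some successor in {Err}} = {Err, Busy}
Halt ∉ Sat(EX ack) = {Err, Busy}, so the formula does not hold at Halt.

No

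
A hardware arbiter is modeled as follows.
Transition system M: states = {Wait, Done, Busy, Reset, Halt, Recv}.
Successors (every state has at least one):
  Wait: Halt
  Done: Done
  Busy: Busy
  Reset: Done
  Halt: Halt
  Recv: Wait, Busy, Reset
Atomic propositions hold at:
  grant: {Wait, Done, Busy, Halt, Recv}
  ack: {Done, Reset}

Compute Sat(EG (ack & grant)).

{Done}

Sat(ack & grant) = {Done}
EG (ack & grant): greatest fixpoint, start Z0 = {Done}, keep only states in Sat with some successor in Z. Already a fixed point.
Sat(EG (ack & grant)) = {Done}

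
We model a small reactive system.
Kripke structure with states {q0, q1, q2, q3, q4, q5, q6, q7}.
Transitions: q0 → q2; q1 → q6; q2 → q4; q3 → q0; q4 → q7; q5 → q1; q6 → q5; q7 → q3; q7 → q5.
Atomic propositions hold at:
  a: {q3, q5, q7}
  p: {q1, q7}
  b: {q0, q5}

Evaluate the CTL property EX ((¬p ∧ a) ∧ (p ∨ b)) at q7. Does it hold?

Yes

Sat(¬p) = {q0, q2, q3, q4, q5, q6}
Sat(¬p ∧ a) = {q3, q5}
Sat(p ∨ b) = {q0, q1, q5, q7}
Sat((¬p ∧ a) ∧ (p ∨ b)) = {q5}
Sat(EX ((¬p ∧ a) ∧ (p ∨ b))) = {s : some successor in {q5}} = {q6, q7}
q7 ∈ Sat(EX ((¬p ∧ a) ∧ (p ∨ b))) = {q6, q7}, so the formula holds at q7.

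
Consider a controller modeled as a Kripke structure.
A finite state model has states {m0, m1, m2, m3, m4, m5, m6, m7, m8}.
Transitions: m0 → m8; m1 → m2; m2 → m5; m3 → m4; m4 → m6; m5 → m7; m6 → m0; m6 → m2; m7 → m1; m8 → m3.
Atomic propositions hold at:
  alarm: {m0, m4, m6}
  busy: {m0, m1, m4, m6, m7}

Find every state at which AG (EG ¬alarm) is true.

Sat(¬alarm) = {m1, m2, m3, m5, m7, m8}
EG ¬alarm: greatest fixpoint, start Z0 = {m1, m2, m3, m5, m7, m8}, keep only states in Sat with some successor in Z. Z1 = {m1, m2, m5, m7, m8}; Z2 = {m1, m2, m5, m7}; fixed.
Sat(EG ¬alarm) = {m1, m2, m5, m7}
AG (EG ¬alarm): greatest fixpoint, start Z0 = {m1, m2, m5, m7}, keep only states in Sat with every successor in Z. Already a fixed point.
Sat(AG (EG ¬alarm)) = {m1, m2, m5, m7}

{m1, m2, m5, m7}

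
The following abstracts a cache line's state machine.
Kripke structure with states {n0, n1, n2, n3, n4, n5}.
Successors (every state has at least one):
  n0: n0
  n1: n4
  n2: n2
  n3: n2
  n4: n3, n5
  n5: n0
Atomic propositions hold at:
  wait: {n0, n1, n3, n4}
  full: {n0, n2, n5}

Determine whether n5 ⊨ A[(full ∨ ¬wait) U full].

Sat(¬wait) = {n2, n5}
Sat(full ∨ ¬wait) = {n0, n2, n5}
A[(full ∨ ¬wait) U full]: least fixpoint, start Z0 = Sat(full) = {n0, n2, n5}, add states in Sat(full ∨ ¬wait) with every successor in Z. Already a fixed point.
Sat(A[(full ∨ ¬wait) U full]) = {n0, n2, n5}
n5 ∈ Sat(A[(full ∨ ¬wait) U full]) = {n0, n2, n5}, so the formula holds at n5.

Yes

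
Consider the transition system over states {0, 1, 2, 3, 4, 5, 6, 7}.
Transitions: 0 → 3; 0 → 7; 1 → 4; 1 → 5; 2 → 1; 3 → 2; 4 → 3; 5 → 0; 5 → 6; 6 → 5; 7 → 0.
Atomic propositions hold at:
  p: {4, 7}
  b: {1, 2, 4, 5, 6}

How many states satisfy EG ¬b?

Sat(¬b) = {0, 3, 7}
EG ¬b: greatest fixpoint, start Z0 = {0, 3, 7}, keep only states in Sat with some successor in Z. Z1 = {0, 7}; fixed.
Sat(EG ¬b) = {0, 7}
|Sat(EG ¬b)| = |{0, 7}| = 2.

2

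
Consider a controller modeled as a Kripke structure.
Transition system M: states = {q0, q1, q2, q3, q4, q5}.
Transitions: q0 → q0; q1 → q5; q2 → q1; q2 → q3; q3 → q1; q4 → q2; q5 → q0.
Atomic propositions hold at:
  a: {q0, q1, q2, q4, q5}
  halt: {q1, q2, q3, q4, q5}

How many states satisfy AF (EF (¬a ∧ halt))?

3

Sat(¬a) = {q3}
Sat(¬a ∧ halt) = {q3}
EF (¬a ∧ halt): least fixpoint, start Z0 = {q3}, add states with some successor in Z. Z1 = {q2, q3}; Z2 = {q2, q3, q4}; fixed.
Sat(EF (¬a ∧ halt)) = {q2, q3, q4}
AF (EF (¬a ∧ halt)): least fixpoint, start Z0 = {q2, q3, q4}, add states with every successor in Z. Already a fixed point.
Sat(AF (EF (¬a ∧ halt))) = {q2, q3, q4}
|Sat(AF (EF (¬a ∧ halt)))| = |{q2, q3, q4}| = 3.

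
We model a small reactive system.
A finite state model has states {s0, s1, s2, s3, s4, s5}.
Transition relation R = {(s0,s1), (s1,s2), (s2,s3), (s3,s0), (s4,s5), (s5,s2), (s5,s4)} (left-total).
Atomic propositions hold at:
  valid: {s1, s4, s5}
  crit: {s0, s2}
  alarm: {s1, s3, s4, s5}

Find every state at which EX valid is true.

{s0, s4, s5}

Sat(EX valid) = {s : some successor in {s1, s4, s5}} = {s0, s4, s5}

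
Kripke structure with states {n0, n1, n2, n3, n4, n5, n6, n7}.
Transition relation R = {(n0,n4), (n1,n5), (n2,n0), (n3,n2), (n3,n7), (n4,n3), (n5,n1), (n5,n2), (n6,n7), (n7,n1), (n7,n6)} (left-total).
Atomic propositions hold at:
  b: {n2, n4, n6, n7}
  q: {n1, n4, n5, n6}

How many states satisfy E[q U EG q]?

EG q: greatest fixpoint, start Z0 = {n1, n4, n5, n6}, keep only states in Sat with some successor in Z. Z1 = {n1, n5}; fixed.
Sat(EG q) = {n1, n5}
E[q U EG q]: least fixpoint, start Z0 = Sat(EG q) = {n1, n5}, add states in Sat(q) with some successor in Z. Already a fixed point.
Sat(E[q U EG q]) = {n1, n5}
|Sat(E[q U EG q])| = |{n1, n5}| = 2.

2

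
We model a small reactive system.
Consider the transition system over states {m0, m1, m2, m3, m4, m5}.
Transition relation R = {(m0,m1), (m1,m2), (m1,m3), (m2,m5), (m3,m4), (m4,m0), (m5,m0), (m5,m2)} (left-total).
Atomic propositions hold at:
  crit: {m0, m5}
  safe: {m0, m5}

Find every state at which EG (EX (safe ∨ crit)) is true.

{m2, m5}

Sat(safe ∨ crit) = {m0, m5}
Sat(EX (safe ∨ crit)) = {s : some successor in {m0, m5}} = {m2, m4, m5}
EG (EX (safe ∨ crit)): greatest fixpoint, start Z0 = {m2, m4, m5}, keep only states in Sat with some successor in Z. Z1 = {m2, m5}; fixed.
Sat(EG (EX (safe ∨ crit))) = {m2, m5}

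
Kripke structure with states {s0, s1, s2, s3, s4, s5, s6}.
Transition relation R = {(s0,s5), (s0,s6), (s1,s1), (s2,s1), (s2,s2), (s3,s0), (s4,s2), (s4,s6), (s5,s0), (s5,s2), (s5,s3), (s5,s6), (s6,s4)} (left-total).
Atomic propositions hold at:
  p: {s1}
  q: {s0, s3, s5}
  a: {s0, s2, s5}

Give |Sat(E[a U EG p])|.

4

EG p: greatest fixpoint, start Z0 = {s1}, keep only states in Sat with some successor in Z. Already a fixed point.
Sat(EG p) = {s1}
E[a U EG p]: least fixpoint, start Z0 = Sat(EG p) = {s1}, add states in Sat(a) with some successor in Z. Z1 = {s1, s2}; Z2 = {s1, s2, s5}; Z3 = {s0, s1, s2, s5}; fixed.
Sat(E[a U EG p]) = {s0, s1, s2, s5}
|Sat(E[a U EG p])| = |{s0, s1, s2, s5}| = 4.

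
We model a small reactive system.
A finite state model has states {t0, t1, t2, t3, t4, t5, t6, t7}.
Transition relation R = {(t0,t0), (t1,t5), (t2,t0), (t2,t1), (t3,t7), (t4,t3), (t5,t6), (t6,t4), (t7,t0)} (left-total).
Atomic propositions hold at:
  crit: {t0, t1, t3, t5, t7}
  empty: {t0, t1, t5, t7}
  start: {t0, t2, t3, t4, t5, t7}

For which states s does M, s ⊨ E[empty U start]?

{t0, t1, t2, t3, t4, t5, t7}

E[empty U start]: least fixpoint, start Z0 = Sat(start) = {t0, t2, t3, t4, t5, t7}, add states in Sat(empty) with some successor in Z. Z1 = {t0, t1, t2, t3, t4, t5, t7}; fixed.
Sat(E[empty U start]) = {t0, t1, t2, t3, t4, t5, t7}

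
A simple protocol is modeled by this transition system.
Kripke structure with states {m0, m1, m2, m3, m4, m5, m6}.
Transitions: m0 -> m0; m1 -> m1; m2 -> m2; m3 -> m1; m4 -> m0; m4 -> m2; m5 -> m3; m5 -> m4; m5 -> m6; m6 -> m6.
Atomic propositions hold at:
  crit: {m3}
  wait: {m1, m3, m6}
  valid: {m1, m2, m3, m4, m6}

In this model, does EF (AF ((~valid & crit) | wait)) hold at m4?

Sat(~valid) = {m0, m5}
Sat(~valid & crit) = ∅
Sat((~valid & crit) | wait) = {m1, m3, m6}
AF ((~valid & crit) | wait): least fixpoint, start Z0 = {m1, m3, m6}, add states with every successor in Z. Already a fixed point.
Sat(AF ((~valid & crit) | wait)) = {m1, m3, m6}
EF (AF ((~valid & crit) | wait)): least fixpoint, start Z0 = {m1, m3, m6}, add states with some successor in Z. Z1 = {m1, m3, m5, m6}; fixed.
Sat(EF (AF ((~valid & crit) | wait))) = {m1, m3, m5, m6}
m4 ∉ Sat(EF (AF ((~valid & crit) | wait))) = {m1, m3, m5, m6}, so the formula does not hold at m4.

No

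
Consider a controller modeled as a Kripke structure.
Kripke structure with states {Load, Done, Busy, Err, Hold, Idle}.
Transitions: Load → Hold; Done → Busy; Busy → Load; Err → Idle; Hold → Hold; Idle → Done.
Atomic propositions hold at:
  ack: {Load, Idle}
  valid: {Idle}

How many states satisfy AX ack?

2

Sat(AX ack) = {s : every successor in {Load, Idle}} = {Busy, Err}
|Sat(AX ack)| = |{Busy, Err}| = 2.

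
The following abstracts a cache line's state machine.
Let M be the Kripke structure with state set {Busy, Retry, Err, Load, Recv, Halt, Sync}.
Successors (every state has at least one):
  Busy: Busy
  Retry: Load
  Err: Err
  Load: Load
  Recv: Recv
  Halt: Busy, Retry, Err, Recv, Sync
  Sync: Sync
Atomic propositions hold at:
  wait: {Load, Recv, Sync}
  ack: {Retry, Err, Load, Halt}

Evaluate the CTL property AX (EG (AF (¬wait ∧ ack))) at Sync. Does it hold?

No

Sat(¬wait) = {Busy, Retry, Err, Halt}
Sat(¬wait ∧ ack) = {Retry, Err, Halt}
AF (¬wait ∧ ack): least fixpoint, start Z0 = {Retry, Err, Halt}, add states with every successor in Z. Already a fixed point.
Sat(AF (¬wait ∧ ack)) = {Retry, Err, Halt}
EG (AF (¬wait ∧ ack)): greatest fixpoint, start Z0 = {Retry, Err, Halt}, keep only states in Sat with some successor in Z. Z1 = {Err, Halt}; fixed.
Sat(EG (AF (¬wait ∧ ack))) = {Err, Halt}
Sat(AX (EG (AF (¬wait ∧ ack)))) = {s : every successor in {Err, Halt}} = {Err}
Sync ∉ Sat(AX (EG (AF (¬wait ∧ ack)))) = {Err}, so the formula does not hold at Sync.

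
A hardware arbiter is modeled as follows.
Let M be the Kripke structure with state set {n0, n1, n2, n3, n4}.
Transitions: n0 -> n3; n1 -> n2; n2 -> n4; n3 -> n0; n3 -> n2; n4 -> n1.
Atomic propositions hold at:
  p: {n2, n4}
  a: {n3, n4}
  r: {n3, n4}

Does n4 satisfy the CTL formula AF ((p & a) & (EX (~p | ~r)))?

Sat(p & a) = {n4}
Sat(~p) = {n0, n1, n3}
Sat(~r) = {n0, n1, n2}
Sat(~p | ~r) = {n0, n1, n2, n3}
Sat(EX (~p | ~r)) = {s : some successor in {n0, n1, n2, n3}} = {n0, n1, n3, n4}
Sat((p & a) & (EX (~p | ~r))) = {n4}
AF ((p & a) & (EX (~p | ~r))): least fixpoint, start Z0 = {n4}, add states with every successor in Z. Z1 = {n2, n4}; Z2 = {n1, n2, n4}; fixed.
Sat(AF ((p & a) & (EX (~p | ~r)))) = {n1, n2, n4}
n4 ∈ Sat(AF ((p & a) & (EX (~p | ~r)))) = {n1, n2, n4}, so the formula holds at n4.

Yes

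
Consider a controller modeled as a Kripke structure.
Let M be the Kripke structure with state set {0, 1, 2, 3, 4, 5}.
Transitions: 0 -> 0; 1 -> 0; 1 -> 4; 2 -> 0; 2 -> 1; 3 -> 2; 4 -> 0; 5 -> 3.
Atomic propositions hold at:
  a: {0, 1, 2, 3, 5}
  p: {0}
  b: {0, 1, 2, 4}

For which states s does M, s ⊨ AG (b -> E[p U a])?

{0}

E[p U a]: least fixpoint, start Z0 = Sat(a) = {0, 1, 2, 3, 5}, add states in Sat(p) with some successor in Z. Already a fixed point.
Sat(E[p U a]) = {0, 1, 2, 3, 5}
Sat(b -> E[p U a]) = {0, 1, 2, 3, 5}
AG (b -> E[p U a]): greatest fixpoint, start Z0 = {0, 1, 2, 3, 5}, keep only states in Sat with every successor in Z. Z1 = {0, 2, 3, 5}; Z2 = {0, 3, 5}; Z3 = {0, 5}; Z4 = {0}; fixed.
Sat(AG (b -> E[p U a])) = {0}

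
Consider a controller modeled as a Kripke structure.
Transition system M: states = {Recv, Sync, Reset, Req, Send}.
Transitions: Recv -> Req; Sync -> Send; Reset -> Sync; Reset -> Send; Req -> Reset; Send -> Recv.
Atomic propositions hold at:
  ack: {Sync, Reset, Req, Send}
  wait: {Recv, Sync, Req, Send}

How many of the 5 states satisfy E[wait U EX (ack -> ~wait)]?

Sat(~wait) = {Reset}
Sat(ack -> ~wait) = {Recv, Reset}
Sat(EX (ack -> ~wait)) = {s : some successor in {Recv, Reset}} = {Req, Send}
E[wait U EX (ack -> ~wait)]: least fixpoint, start Z0 = Sat(EX (ack -> ~wait)) = {Req, Send}, add states in Sat(wait) with some successor in Z. Z1 = {Recv, Sync, Req, Send}; fixed.
Sat(E[wait U EX (ack -> ~wait)]) = {Recv, Sync, Req, Send}
|Sat(E[wait U EX (ack -> ~wait)])| = |{Recv, Sync, Req, Send}| = 4.

4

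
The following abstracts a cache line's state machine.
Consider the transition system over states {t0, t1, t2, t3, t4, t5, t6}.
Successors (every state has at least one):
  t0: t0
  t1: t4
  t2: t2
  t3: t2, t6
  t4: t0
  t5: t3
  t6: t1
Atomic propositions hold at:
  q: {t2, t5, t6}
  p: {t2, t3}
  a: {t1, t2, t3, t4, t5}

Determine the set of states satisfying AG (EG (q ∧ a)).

Sat(q ∧ a) = {t2, t5}
EG (q ∧ a): greatest fixpoint, start Z0 = {t2, t5}, keep only states in Sat with some successor in Z. Z1 = {t2}; fixed.
Sat(EG (q ∧ a)) = {t2}
AG (EG (q ∧ a)): greatest fixpoint, start Z0 = {t2}, keep only states in Sat with every successor in Z. Already a fixed point.
Sat(AG (EG (q ∧ a))) = {t2}

{t2}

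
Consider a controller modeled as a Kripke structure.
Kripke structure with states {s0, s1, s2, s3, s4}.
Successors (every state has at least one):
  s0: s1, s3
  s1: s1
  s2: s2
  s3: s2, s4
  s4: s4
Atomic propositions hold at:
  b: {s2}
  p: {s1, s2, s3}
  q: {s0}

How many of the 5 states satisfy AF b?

AF b: least fixpoint, start Z0 = {s2}, add states with every successor in Z. Already a fixed point.
Sat(AF b) = {s2}
|Sat(AF b)| = |{s2}| = 1.

1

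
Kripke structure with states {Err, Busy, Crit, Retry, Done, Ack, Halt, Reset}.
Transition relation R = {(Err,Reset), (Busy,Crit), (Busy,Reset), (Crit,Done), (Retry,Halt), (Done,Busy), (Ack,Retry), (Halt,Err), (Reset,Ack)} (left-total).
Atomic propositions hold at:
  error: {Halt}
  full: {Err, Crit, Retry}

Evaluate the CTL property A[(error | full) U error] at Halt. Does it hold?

Sat(error | full) = {Err, Crit, Retry, Halt}
A[(error | full) U error]: least fixpoint, start Z0 = Sat(error) = {Halt}, add states in Sat(error | full) with every successor in Z. Z1 = {Retry, Halt}; fixed.
Sat(A[(error | full) U error]) = {Retry, Halt}
Halt ∈ Sat(A[(error | full) U error]) = {Retry, Halt}, so the formula holds at Halt.

Yes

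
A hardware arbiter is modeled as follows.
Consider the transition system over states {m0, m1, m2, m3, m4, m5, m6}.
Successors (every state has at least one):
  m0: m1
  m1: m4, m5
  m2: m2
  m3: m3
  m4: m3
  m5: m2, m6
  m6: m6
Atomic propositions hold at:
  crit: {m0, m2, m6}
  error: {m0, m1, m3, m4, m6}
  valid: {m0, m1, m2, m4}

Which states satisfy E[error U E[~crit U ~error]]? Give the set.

{m0, m1, m2, m5}

Sat(~crit) = {m1, m3, m4, m5}
Sat(~error) = {m2, m5}
E[~crit U ~error]: least fixpoint, start Z0 = Sat(~error) = {m2, m5}, add states in Sat(~crit) with some successor in Z. Z1 = {m1, m2, m5}; fixed.
Sat(E[~crit U ~error]) = {m1, m2, m5}
E[error U E[~crit U ~error]]: least fixpoint, start Z0 = Sat(E[~crit U ~error]) = {m1, m2, m5}, add states in Sat(error) with some successor in Z. Z1 = {m0, m1, m2, m5}; fixed.
Sat(E[error U E[~crit U ~error]]) = {m0, m1, m2, m5}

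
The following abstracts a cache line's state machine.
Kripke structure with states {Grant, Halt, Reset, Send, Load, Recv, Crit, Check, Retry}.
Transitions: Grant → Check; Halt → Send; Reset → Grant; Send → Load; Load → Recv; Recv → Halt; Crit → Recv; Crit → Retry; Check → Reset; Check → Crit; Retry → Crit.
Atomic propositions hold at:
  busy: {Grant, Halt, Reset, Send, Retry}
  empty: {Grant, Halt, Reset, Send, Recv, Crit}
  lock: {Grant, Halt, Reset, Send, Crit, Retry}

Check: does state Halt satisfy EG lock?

No

EG lock: greatest fixpoint, start Z0 = {Grant, Halt, Reset, Send, Crit, Retry}, keep only states in Sat with some successor in Z. Z1 = {Halt, Reset, Crit, Retry}; Z2 = {Crit, Retry}; fixed.
Sat(EG lock) = {Crit, Retry}
Halt ∉ Sat(EG lock) = {Crit, Retry}, so the formula does not hold at Halt.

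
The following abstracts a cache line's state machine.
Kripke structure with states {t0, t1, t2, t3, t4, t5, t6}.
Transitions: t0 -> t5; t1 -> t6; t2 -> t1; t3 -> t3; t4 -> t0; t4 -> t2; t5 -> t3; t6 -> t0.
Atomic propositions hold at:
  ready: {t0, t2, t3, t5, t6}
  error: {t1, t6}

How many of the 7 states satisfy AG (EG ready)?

EG ready: greatest fixpoint, start Z0 = {t0, t2, t3, t5, t6}, keep only states in Sat with some successor in Z. Z1 = {t0, t3, t5, t6}; fixed.
Sat(EG ready) = {t0, t3, t5, t6}
AG (EG ready): greatest fixpoint, start Z0 = {t0, t3, t5, t6}, keep only states in Sat with every successor in Z. Already a fixed point.
Sat(AG (EG ready)) = {t0, t3, t5, t6}
|Sat(AG (EG ready))| = |{t0, t3, t5, t6}| = 4.

4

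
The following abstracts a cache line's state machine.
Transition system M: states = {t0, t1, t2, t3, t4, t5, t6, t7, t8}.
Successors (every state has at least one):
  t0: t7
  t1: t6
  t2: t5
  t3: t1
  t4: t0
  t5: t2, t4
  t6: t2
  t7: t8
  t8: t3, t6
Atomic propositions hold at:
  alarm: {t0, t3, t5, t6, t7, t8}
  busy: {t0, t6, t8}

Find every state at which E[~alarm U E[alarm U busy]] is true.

{t0, t1, t4, t6, t7, t8}

Sat(~alarm) = {t1, t2, t4}
E[alarm U busy]: least fixpoint, start Z0 = Sat(busy) = {t0, t6, t8}, add states in Sat(alarm) with some successor in Z. Z1 = {t0, t6, t7, t8}; fixed.
Sat(E[alarm U busy]) = {t0, t6, t7, t8}
E[~alarm U E[alarm U busy]]: least fixpoint, start Z0 = Sat(E[alarm U busy]) = {t0, t6, t7, t8}, add states in Sat(~alarm) with some successor in Z. Z1 = {t0, t1, t4, t6, t7, t8}; fixed.
Sat(E[~alarm U E[alarm U busy]]) = {t0, t1, t4, t6, t7, t8}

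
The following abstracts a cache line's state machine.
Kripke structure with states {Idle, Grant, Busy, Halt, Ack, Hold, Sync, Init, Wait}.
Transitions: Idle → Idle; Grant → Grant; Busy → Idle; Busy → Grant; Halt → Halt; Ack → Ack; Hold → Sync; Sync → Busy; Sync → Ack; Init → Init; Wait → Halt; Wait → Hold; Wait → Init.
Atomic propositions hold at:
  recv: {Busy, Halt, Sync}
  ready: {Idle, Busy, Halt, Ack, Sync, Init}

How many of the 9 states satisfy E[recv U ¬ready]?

Sat(¬ready) = {Grant, Hold, Wait}
E[recv U ¬ready]: least fixpoint, start Z0 = Sat(¬ready) = {Grant, Hold, Wait}, add states in Sat(recv) with some successor in Z. Z1 = {Grant, Busy, Hold, Wait}; Z2 = {Grant, Busy, Hold, Sync, Wait}; fixed.
Sat(E[recv U ¬ready]) = {Grant, Busy, Hold, Sync, Wait}
|Sat(E[recv U ¬ready])| = |{Grant, Busy, Hold, Sync, Wait}| = 5.

5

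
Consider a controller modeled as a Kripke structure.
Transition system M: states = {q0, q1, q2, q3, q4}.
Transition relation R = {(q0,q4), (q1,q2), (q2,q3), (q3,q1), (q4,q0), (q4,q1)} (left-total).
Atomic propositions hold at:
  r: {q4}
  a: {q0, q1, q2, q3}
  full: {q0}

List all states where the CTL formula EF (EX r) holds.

Sat(EX r) = {s : some successor in {q4}} = {q0}
EF (EX r): least fixpoint, start Z0 = {q0}, add states with some successor in Z. Z1 = {q0, q4}; fixed.
Sat(EF (EX r)) = {q0, q4}

{q0, q4}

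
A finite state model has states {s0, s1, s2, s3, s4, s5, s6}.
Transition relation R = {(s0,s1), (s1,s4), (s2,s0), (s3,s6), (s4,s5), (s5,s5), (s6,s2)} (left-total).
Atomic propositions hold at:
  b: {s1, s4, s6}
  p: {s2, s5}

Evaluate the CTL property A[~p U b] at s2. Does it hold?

No

Sat(~p) = {s0, s1, s3, s4, s6}
A[~p U b]: least fixpoint, start Z0 = Sat(b) = {s1, s4, s6}, add states in Sat(~p) with every successor in Z. Z1 = {s0, s1, s3, s4, s6}; fixed.
Sat(A[~p U b]) = {s0, s1, s3, s4, s6}
s2 ∉ Sat(A[~p U b]) = {s0, s1, s3, s4, s6}, so the formula does not hold at s2.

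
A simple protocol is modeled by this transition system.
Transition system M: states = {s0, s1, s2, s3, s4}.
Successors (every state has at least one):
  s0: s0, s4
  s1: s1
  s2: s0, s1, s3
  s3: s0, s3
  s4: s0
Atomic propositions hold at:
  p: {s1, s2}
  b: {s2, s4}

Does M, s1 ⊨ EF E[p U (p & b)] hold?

Sat(p & b) = {s2}
E[p U (p & b)]: least fixpoint, start Z0 = Sat((p & b)) = {s2}, add states in Sat(p) with some successor in Z. Already a fixed point.
Sat(E[p U (p & b)]) = {s2}
EF E[p U (p & b)]: least fixpoint, start Z0 = {s2}, add states with some successor in Z. Already a fixed point.
Sat(EF E[p U (p & b)]) = {s2}
s1 ∉ Sat(EF E[p U (p & b)]) = {s2}, so the formula does not hold at s1.

No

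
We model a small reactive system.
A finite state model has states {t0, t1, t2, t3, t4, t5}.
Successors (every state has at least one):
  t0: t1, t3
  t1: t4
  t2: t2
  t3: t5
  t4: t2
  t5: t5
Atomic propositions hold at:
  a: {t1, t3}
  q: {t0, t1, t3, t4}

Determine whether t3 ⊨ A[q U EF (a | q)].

Yes

Sat(a | q) = {t0, t1, t3, t4}
EF (a | q): least fixpoint, start Z0 = {t0, t1, t3, t4}, add states with some successor in Z. Already a fixed point.
Sat(EF (a | q)) = {t0, t1, t3, t4}
A[q U EF (a | q)]: least fixpoint, start Z0 = Sat(EF (a | q)) = {t0, t1, t3, t4}, add states in Sat(q) with every successor in Z. Already a fixed point.
Sat(A[q U EF (a | q)]) = {t0, t1, t3, t4}
t3 ∈ Sat(A[q U EF (a | q)]) = {t0, t1, t3, t4}, so the formula holds at t3.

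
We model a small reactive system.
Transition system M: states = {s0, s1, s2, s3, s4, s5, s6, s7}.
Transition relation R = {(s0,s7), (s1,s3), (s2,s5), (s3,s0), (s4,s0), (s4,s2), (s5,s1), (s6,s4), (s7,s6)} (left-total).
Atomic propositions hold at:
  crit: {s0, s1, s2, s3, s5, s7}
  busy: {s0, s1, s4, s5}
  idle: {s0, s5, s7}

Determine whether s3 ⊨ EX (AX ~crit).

No

Sat(~crit) = {s4, s6}
Sat(AX ~crit) = {s : every successor in {s4, s6}} = {s6, s7}
Sat(EX (AX ~crit)) = {s : some successor in {s6, s7}} = {s0, s7}
s3 ∉ Sat(EX (AX ~crit)) = {s0, s7}, so the formula does not hold at s3.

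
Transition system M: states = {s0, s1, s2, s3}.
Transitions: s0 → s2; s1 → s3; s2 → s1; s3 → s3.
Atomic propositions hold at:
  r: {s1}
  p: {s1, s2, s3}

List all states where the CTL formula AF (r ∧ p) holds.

Sat(r ∧ p) = {s1}
AF (r ∧ p): least fixpoint, start Z0 = {s1}, add states with every successor in Z. Z1 = {s1, s2}; Z2 = {s0, s1, s2}; fixed.
Sat(AF (r ∧ p)) = {s0, s1, s2}

{s0, s1, s2}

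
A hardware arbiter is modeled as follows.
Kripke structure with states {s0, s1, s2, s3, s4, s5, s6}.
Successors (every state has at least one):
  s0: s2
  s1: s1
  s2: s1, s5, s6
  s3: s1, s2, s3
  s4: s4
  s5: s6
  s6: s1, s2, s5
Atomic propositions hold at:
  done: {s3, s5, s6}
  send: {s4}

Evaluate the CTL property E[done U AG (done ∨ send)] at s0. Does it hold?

Sat(done ∨ send) = {s3, s4, s5, s6}
AG (done ∨ send): greatest fixpoint, start Z0 = {s3, s4, s5, s6}, keep only states in Sat with every successor in Z. Z1 = {s4, s5}; Z2 = {s4}; fixed.
Sat(AG (done ∨ send)) = {s4}
E[done U AG (done ∨ send)]: least fixpoint, start Z0 = Sat(AG (done ∨ send)) = {s4}, add states in Sat(done) with some successor in Z. Already a fixed point.
Sat(E[done U AG (done ∨ send)]) = {s4}
s0 ∉ Sat(E[done U AG (done ∨ send)]) = {s4}, so the formula does not hold at s0.

No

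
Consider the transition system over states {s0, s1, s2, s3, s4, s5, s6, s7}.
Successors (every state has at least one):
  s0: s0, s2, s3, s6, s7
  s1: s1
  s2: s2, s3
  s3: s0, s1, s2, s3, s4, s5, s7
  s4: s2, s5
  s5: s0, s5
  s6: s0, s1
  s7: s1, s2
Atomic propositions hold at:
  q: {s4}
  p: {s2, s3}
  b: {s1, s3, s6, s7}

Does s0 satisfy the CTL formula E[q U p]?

E[q U p]: least fixpoint, start Z0 = Sat(p) = {s2, s3}, add states in Sat(q) with some successor in Z. Z1 = {s2, s3, s4}; fixed.
Sat(E[q U p]) = {s2, s3, s4}
s0 ∉ Sat(E[q U p]) = {s2, s3, s4}, so the formula does not hold at s0.

No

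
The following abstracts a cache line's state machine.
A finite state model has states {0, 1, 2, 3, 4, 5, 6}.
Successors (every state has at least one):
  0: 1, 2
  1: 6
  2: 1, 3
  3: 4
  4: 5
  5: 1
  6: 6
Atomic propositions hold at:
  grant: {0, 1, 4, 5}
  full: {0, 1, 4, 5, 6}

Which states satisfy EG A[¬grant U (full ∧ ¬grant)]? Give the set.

Sat(¬grant) = {2, 3, 6}
Sat(full ∧ ¬grant) = {6}
A[¬grant U (full ∧ ¬grant)]: least fixpoint, start Z0 = Sat((full ∧ ¬grant)) = {6}, add states in Sat(¬grant) with every successor in Z. Already a fixed point.
Sat(A[¬grant U (full ∧ ¬grant)]) = {6}
EG A[¬grant U (full ∧ ¬grant)]: greatest fixpoint, start Z0 = {6}, keep only states in Sat with some successor in Z. Already a fixed point.
Sat(EG A[¬grant U (full ∧ ¬grant)]) = {6}

{6}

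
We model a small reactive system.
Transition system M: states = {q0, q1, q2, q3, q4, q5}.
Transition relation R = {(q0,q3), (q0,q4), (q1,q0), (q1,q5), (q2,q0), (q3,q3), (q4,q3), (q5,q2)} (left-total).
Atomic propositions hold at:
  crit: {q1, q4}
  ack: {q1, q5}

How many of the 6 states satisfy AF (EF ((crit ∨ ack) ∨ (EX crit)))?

5

Sat(crit ∨ ack) = {q1, q4, q5}
Sat(EX crit) = {s : some successor in {q1, q4}} = {q0}
Sat((crit ∨ ack) ∨ (EX crit)) = {q0, q1, q4, q5}
EF ((crit ∨ ack) ∨ (EX crit)): least fixpoint, start Z0 = {q0, q1, q4, q5}, add states with some successor in Z. Z1 = {q0, q1, q2, q4, q5}; fixed.
Sat(EF ((crit ∨ ack) ∨ (EX crit))) = {q0, q1, q2, q4, q5}
AF (EF ((crit ∨ ack) ∨ (EX crit))): least fixpoint, start Z0 = {q0, q1, q2, q4, q5}, add states with every successor in Z. Already a fixed point.
Sat(AF (EF ((crit ∨ ack) ∨ (EX crit)))) = {q0, q1, q2, q4, q5}
|Sat(AF (EF ((crit ∨ ack) ∨ (EX crit))))| = |{q0, q1, q2, q4, q5}| = 5.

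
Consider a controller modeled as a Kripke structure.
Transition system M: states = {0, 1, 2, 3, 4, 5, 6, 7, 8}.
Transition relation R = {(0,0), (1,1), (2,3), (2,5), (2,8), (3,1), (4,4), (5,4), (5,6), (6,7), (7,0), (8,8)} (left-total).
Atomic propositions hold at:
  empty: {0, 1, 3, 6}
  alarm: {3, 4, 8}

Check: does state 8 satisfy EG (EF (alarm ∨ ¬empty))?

Yes

Sat(¬empty) = {2, 4, 5, 7, 8}
Sat(alarm ∨ ¬empty) = {2, 3, 4, 5, 7, 8}
EF (alarm ∨ ¬empty): least fixpoint, start Z0 = {2, 3, 4, 5, 7, 8}, add states with some successor in Z. Z1 = {2, 3, 4, 5, 6, 7, 8}; fixed.
Sat(EF (alarm ∨ ¬empty)) = {2, 3, 4, 5, 6, 7, 8}
EG (EF (alarm ∨ ¬empty)): greatest fixpoint, start Z0 = {2, 3, 4, 5, 6, 7, 8}, keep only states in Sat with some successor in Z. Z1 = {2, 4, 5, 6, 8}; Z2 = {2, 4, 5, 8}; fixed.
Sat(EG (EF (alarm ∨ ¬empty))) = {2, 4, 5, 8}
8 ∈ Sat(EG (EF (alarm ∨ ¬empty))) = {2, 4, 5, 8}, so the formula holds at 8.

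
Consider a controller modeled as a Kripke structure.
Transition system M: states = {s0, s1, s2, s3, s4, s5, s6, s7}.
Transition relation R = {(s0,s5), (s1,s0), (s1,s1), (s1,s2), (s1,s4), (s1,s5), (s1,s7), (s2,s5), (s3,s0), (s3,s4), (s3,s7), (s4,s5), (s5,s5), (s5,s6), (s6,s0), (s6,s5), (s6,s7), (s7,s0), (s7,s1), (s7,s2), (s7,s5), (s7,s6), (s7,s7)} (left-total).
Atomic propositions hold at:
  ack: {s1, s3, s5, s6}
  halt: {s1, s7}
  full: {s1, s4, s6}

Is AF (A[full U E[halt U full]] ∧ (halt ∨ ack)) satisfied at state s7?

Yes

E[halt U full]: least fixpoint, start Z0 = Sat(full) = {s1, s4, s6}, add states in Sat(halt) with some successor in Z. Z1 = {s1, s4, s6, s7}; fixed.
Sat(E[halt U full]) = {s1, s4, s6, s7}
A[full U E[halt U full]]: least fixpoint, start Z0 = Sat(E[halt U full]) = {s1, s4, s6, s7}, add states in Sat(full) with every successor in Z. Already a fixed point.
Sat(A[full U E[halt U full]]) = {s1, s4, s6, s7}
Sat(halt ∨ ack) = {s1, s3, s5, s6, s7}
Sat(A[full U E[halt U full]] ∧ (halt ∨ ack)) = {s1, s6, s7}
AF (A[full U E[halt U full]] ∧ (halt ∨ ack)): least fixpoint, start Z0 = {s1, s6, s7}, add states with every successor in Z. Already a fixed point.
Sat(AF (A[full U E[halt U full]] ∧ (halt ∨ ack))) = {s1, s6, s7}
s7 ∈ Sat(AF (A[full U E[halt U full]] ∧ (halt ∨ ack))) = {s1, s6, s7}, so the formula holds at s7.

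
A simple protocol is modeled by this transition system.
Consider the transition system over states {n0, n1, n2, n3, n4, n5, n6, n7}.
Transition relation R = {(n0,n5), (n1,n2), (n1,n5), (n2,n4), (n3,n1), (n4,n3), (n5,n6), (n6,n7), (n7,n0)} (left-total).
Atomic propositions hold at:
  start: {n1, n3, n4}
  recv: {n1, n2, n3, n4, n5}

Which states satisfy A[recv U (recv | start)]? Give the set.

Sat(recv | start) = {n1, n2, n3, n4, n5}
A[recv U (recv | start)]: least fixpoint, start Z0 = Sat((recv | start)) = {n1, n2, n3, n4, n5}, add states in Sat(recv) with every successor in Z. Already a fixed point.
Sat(A[recv U (recv | start)]) = {n1, n2, n3, n4, n5}

{n1, n2, n3, n4, n5}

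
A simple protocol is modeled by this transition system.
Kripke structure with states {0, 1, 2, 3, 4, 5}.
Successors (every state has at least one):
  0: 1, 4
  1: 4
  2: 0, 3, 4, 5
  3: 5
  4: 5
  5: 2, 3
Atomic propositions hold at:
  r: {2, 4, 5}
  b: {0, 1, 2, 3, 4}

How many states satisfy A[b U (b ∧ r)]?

Sat(b ∧ r) = {2, 4}
A[b U (b ∧ r)]: least fixpoint, start Z0 = Sat((b ∧ r)) = {2, 4}, add states in Sat(b) with every successor in Z. Z1 = {1, 2, 4}; Z2 = {0, 1, 2, 4}; fixed.
Sat(A[b U (b ∧ r)]) = {0, 1, 2, 4}
|Sat(A[b U (b ∧ r)])| = |{0, 1, 2, 4}| = 4.

4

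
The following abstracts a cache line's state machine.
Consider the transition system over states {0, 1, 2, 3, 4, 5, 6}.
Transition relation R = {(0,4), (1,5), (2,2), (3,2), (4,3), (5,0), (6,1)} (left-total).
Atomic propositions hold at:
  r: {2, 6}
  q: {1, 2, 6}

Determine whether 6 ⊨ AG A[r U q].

A[r U q]: least fixpoint, start Z0 = Sat(q) = {1, 2, 6}, add states in Sat(r) with every successor in Z. Already a fixed point.
Sat(A[r U q]) = {1, 2, 6}
AG A[r U q]: greatest fixpoint, start Z0 = {1, 2, 6}, keep only states in Sat with every successor in Z. Z1 = {2, 6}; Z2 = {2}; fixed.
Sat(AG A[r U q]) = {2}
6 ∉ Sat(AG A[r U q]) = {2}, so the formula does not hold at 6.

No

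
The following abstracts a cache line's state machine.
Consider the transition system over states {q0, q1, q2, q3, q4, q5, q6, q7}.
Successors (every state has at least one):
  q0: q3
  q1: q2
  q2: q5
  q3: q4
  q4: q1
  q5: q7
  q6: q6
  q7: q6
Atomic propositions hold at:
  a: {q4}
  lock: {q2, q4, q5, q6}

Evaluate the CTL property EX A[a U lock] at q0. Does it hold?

A[a U lock]: least fixpoint, start Z0 = Sat(lock) = {q2, q4, q5, q6}, add states in Sat(a) with every successor in Z. Already a fixed point.
Sat(A[a U lock]) = {q2, q4, q5, q6}
Sat(EX A[a U lock]) = {s : some successor in {q2, q4, q5, q6}} = {q1, q2, q3, q6, q7}
q0 ∉ Sat(EX A[a U lock]) = {q1, q2, q3, q6, q7}, so the formula does not hold at q0.

No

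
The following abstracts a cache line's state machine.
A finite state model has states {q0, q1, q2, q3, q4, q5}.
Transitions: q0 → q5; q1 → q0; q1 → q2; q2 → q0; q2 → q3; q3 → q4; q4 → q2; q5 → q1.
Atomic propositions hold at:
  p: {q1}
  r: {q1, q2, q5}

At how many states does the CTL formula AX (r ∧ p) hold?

1

Sat(r ∧ p) = {q1}
Sat(AX (r ∧ p)) = {s : every successor in {q1}} = {q5}
|Sat(AX (r ∧ p))| = |{q5}| = 1.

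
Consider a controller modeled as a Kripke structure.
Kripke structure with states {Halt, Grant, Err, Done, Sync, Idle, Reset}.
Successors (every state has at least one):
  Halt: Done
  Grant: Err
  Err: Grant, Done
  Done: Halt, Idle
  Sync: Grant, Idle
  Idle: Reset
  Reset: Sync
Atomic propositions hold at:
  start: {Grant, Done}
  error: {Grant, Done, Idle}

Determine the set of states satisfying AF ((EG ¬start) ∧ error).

{Idle}

Sat(¬start) = {Halt, Err, Sync, Idle, Reset}
EG ¬start: greatest fixpoint, start Z0 = {Halt, Err, Sync, Idle, Reset}, keep only states in Sat with some successor in Z. Z1 = {Sync, Idle, Reset}; fixed.
Sat(EG ¬start) = {Sync, Idle, Reset}
Sat((EG ¬start) ∧ error) = {Idle}
AF ((EG ¬start) ∧ error): least fixpoint, start Z0 = {Idle}, add states with every successor in Z. Already a fixed point.
Sat(AF ((EG ¬start) ∧ error)) = {Idle}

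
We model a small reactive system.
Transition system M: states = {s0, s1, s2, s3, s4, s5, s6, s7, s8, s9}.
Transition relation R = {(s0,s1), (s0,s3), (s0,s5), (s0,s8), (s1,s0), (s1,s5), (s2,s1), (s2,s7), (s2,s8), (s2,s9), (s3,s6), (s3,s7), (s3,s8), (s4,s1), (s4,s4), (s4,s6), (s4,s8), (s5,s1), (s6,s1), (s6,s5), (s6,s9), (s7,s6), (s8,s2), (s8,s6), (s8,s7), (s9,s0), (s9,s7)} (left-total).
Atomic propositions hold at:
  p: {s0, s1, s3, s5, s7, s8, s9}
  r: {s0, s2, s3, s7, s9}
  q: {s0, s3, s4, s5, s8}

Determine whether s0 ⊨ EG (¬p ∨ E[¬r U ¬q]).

No

Sat(¬p) = {s2, s4, s6}
Sat(¬r) = {s1, s4, s5, s6, s8}
Sat(¬q) = {s1, s2, s6, s7, s9}
E[¬r U ¬q]: least fixpoint, start Z0 = Sat(¬q) = {s1, s2, s6, s7, s9}, add states in Sat(¬r) with some successor in Z. Z1 = {s1, s2, s4, s5, s6, s7, s8, s9}; fixed.
Sat(E[¬r U ¬q]) = {s1, s2, s4, s5, s6, s7, s8, s9}
Sat(¬p ∨ E[¬r U ¬q]) = {s1, s2, s4, s5, s6, s7, s8, s9}
EG (¬p ∨ E[¬r U ¬q]): greatest fixpoint, start Z0 = {s1, s2, s4, s5, s6, s7, s8, s9}, keep only states in Sat with some successor in Z. Already a fixed point.
Sat(EG (¬p ∨ E[¬r U ¬q])) = {s1, s2, s4, s5, s6, s7, s8, s9}
s0 ∉ Sat(EG (¬p ∨ E[¬r U ¬q])) = {s1, s2, s4, s5, s6, s7, s8, s9}, so the formula does not hold at s0.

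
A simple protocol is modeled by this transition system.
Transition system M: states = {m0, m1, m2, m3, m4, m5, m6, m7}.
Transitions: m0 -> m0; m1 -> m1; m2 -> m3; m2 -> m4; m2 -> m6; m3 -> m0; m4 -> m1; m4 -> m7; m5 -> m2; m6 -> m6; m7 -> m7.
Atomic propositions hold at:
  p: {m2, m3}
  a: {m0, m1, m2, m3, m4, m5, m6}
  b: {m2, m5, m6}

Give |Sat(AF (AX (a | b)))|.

6

Sat(a | b) = {m0, m1, m2, m3, m4, m5, m6}
Sat(AX (a | b)) = {s : every successor in {m0, m1, m2, m3, m4, m5, m6}} = {m0, m1, m2, m3, m5, m6}
AF (AX (a | b)): least fixpoint, start Z0 = {m0, m1, m2, m3, m5, m6}, add states with every successor in Z. Already a fixed point.
Sat(AF (AX (a | b))) = {m0, m1, m2, m3, m5, m6}
|Sat(AF (AX (a | b)))| = |{m0, m1, m2, m3, m5, m6}| = 6.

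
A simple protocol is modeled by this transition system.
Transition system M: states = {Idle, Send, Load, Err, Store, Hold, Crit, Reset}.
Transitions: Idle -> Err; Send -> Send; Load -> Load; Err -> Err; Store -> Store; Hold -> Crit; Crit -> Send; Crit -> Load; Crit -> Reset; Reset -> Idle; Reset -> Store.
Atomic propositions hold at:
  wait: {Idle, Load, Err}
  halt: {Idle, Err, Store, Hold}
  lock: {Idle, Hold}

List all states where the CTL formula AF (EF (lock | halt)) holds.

{Idle, Err, Store, Hold, Crit, Reset}

Sat(lock | halt) = {Idle, Err, Store, Hold}
EF (lock | halt): least fixpoint, start Z0 = {Idle, Err, Store, Hold}, add states with some successor in Z. Z1 = {Idle, Err, Store, Hold, Reset}; Z2 = {Idle, Err, Store, Hold, Crit, Reset}; fixed.
Sat(EF (lock | halt)) = {Idle, Err, Store, Hold, Crit, Reset}
AF (EF (lock | halt)): least fixpoint, start Z0 = {Idle, Err, Store, Hold, Crit, Reset}, add states with every successor in Z. Already a fixed point.
Sat(AF (EF (lock | halt))) = {Idle, Err, Store, Hold, Crit, Reset}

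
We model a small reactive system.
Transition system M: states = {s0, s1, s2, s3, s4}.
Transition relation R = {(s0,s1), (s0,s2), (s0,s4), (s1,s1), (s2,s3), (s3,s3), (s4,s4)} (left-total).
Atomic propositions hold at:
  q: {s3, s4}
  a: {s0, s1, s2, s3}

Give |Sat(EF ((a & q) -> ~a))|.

4

Sat(a & q) = {s3}
Sat(~a) = {s4}
Sat((a & q) -> ~a) = {s0, s1, s2, s4}
EF ((a & q) -> ~a): least fixpoint, start Z0 = {s0, s1, s2, s4}, add states with some successor in Z. Already a fixed point.
Sat(EF ((a & q) -> ~a)) = {s0, s1, s2, s4}
|Sat(EF ((a & q) -> ~a))| = |{s0, s1, s2, s4}| = 4.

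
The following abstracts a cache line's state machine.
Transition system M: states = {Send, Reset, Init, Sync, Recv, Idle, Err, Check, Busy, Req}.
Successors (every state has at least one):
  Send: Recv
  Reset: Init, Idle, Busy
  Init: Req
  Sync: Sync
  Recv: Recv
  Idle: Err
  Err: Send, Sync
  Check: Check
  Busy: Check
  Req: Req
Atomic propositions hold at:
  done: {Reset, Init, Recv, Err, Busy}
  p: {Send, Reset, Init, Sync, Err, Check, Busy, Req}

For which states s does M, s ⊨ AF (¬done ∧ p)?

{Send, Reset, Init, Sync, Idle, Err, Check, Busy, Req}

Sat(¬done) = {Send, Sync, Idle, Check, Req}
Sat(¬done ∧ p) = {Send, Sync, Check, Req}
AF (¬done ∧ p): least fixpoint, start Z0 = {Send, Sync, Check, Req}, add states with every successor in Z. Z1 = {Send, Init, Sync, Err, Check, Busy, Req}; Z2 = {Send, Init, Sync, Idle, Err, Check, Busy, Req}; Z3 = {Send, Reset, Init, Sync, Idle, Err, Check, Busy, Req}; fixed.
Sat(AF (¬done ∧ p)) = {Send, Reset, Init, Sync, Idle, Err, Check, Busy, Req}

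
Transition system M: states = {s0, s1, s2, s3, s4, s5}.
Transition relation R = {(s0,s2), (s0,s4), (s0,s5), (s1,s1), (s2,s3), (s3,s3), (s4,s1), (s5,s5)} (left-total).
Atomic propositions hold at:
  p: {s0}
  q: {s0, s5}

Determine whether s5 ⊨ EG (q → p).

No

Sat(q → p) = {s0, s1, s2, s3, s4}
EG (q → p): greatest fixpoint, start Z0 = {s0, s1, s2, s3, s4}, keep only states in Sat with some successor in Z. Already a fixed point.
Sat(EG (q → p)) = {s0, s1, s2, s3, s4}
s5 ∉ Sat(EG (q → p)) = {s0, s1, s2, s3, s4}, so the formula does not hold at s5.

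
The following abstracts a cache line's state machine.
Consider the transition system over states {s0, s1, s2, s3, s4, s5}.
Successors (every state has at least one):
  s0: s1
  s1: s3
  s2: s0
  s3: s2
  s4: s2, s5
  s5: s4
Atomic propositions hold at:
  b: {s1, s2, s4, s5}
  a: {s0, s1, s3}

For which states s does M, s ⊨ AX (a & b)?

{s0}

Sat(a & b) = {s1}
Sat(AX (a & b)) = {s : every successor in {s1}} = {s0}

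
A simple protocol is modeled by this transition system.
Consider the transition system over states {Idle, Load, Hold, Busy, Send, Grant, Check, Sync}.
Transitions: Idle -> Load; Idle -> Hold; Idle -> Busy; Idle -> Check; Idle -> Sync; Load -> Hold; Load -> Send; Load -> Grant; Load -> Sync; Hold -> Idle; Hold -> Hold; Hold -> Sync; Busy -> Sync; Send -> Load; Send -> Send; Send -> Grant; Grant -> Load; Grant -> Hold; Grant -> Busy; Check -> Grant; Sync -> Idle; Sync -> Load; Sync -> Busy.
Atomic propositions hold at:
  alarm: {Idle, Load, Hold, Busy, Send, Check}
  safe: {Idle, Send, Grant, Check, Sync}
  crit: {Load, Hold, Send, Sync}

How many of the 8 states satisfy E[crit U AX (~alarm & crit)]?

5

Sat(~alarm) = {Grant, Sync}
Sat(~alarm & crit) = {Sync}
Sat(AX (~alarm & crit)) = {s : every successor in {Sync}} = {Busy}
E[crit U AX (~alarm & crit)]: least fixpoint, start Z0 = Sat(AX (~alarm & crit)) = {Busy}, add states in Sat(crit) with some successor in Z. Z1 = {Busy, Sync}; Z2 = {Load, Hold, Busy, Sync}; Z3 = {Load, Hold, Busy, Send, Sync}; fixed.
Sat(E[crit U AX (~alarm & crit)]) = {Load, Hold, Busy, Send, Sync}
|Sat(E[crit U AX (~alarm & crit)])| = |{Load, Hold, Busy, Send, Sync}| = 5.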